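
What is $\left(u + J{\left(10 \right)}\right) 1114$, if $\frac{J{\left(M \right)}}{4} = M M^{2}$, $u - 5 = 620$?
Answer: $5152250$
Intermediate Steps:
$u = 625$ ($u = 5 + 620 = 625$)
$J{\left(M \right)} = 4 M^{3}$ ($J{\left(M \right)} = 4 M M^{2} = 4 M^{3}$)
$\left(u + J{\left(10 \right)}\right) 1114 = \left(625 + 4 \cdot 10^{3}\right) 1114 = \left(625 + 4 \cdot 1000\right) 1114 = \left(625 + 4000\right) 1114 = 4625 \cdot 1114 = 5152250$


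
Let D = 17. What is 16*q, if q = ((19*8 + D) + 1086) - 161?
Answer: 17504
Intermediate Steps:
q = 1094 (q = ((19*8 + 17) + 1086) - 161 = ((152 + 17) + 1086) - 161 = (169 + 1086) - 161 = 1255 - 161 = 1094)
16*q = 16*1094 = 17504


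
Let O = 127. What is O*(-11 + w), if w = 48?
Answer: 4699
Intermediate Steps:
O*(-11 + w) = 127*(-11 + 48) = 127*37 = 4699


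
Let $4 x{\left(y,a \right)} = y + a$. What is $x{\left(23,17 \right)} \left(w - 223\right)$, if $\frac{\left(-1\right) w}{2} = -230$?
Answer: $2370$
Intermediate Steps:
$w = 460$ ($w = \left(-2\right) \left(-230\right) = 460$)
$x{\left(y,a \right)} = \frac{a}{4} + \frac{y}{4}$ ($x{\left(y,a \right)} = \frac{y + a}{4} = \frac{a + y}{4} = \frac{a}{4} + \frac{y}{4}$)
$x{\left(23,17 \right)} \left(w - 223\right) = \left(\frac{1}{4} \cdot 17 + \frac{1}{4} \cdot 23\right) \left(460 - 223\right) = \left(\frac{17}{4} + \frac{23}{4}\right) 237 = 10 \cdot 237 = 2370$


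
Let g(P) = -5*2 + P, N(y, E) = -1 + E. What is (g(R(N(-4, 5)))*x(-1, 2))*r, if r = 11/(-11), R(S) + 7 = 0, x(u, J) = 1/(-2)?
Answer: -17/2 ≈ -8.5000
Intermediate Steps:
x(u, J) = -½ (x(u, J) = 1*(-½) = -½)
R(S) = -7 (R(S) = -7 + 0 = -7)
g(P) = -10 + P
r = -1 (r = 11*(-1/11) = -1)
(g(R(N(-4, 5)))*x(-1, 2))*r = ((-10 - 7)*(-½))*(-1) = -17*(-½)*(-1) = (17/2)*(-1) = -17/2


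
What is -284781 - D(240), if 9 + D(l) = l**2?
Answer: -342372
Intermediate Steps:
D(l) = -9 + l**2
-284781 - D(240) = -284781 - (-9 + 240**2) = -284781 - (-9 + 57600) = -284781 - 1*57591 = -284781 - 57591 = -342372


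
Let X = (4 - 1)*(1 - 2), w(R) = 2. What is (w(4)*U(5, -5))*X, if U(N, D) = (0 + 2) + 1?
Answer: -18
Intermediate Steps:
U(N, D) = 3 (U(N, D) = 2 + 1 = 3)
X = -3 (X = 3*(-1) = -3)
(w(4)*U(5, -5))*X = (2*3)*(-3) = 6*(-3) = -18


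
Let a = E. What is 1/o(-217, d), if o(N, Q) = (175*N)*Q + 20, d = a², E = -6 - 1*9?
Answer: -1/8544355 ≈ -1.1704e-7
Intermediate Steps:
E = -15 (E = -6 - 9 = -15)
a = -15
d = 225 (d = (-15)² = 225)
o(N, Q) = 20 + 175*N*Q (o(N, Q) = 175*N*Q + 20 = 20 + 175*N*Q)
1/o(-217, d) = 1/(20 + 175*(-217)*225) = 1/(20 - 8544375) = 1/(-8544355) = -1/8544355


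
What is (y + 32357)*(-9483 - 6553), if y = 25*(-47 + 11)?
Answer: -504444452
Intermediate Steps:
y = -900 (y = 25*(-36) = -900)
(y + 32357)*(-9483 - 6553) = (-900 + 32357)*(-9483 - 6553) = 31457*(-16036) = -504444452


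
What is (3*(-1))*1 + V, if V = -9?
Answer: -12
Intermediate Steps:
(3*(-1))*1 + V = (3*(-1))*1 - 9 = -3*1 - 9 = -3 - 9 = -12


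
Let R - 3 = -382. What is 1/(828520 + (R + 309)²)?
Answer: 1/833420 ≈ 1.1999e-6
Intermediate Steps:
R = -379 (R = 3 - 382 = -379)
1/(828520 + (R + 309)²) = 1/(828520 + (-379 + 309)²) = 1/(828520 + (-70)²) = 1/(828520 + 4900) = 1/833420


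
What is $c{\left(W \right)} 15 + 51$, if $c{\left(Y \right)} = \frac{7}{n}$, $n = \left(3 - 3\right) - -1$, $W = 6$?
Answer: $156$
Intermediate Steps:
$n = 1$ ($n = 0 + 1 = 1$)
$c{\left(Y \right)} = 7$ ($c{\left(Y \right)} = \frac{7}{1} = 7 \cdot 1 = 7$)
$c{\left(W \right)} 15 + 51 = 7 \cdot 15 + 51 = 105 + 51 = 156$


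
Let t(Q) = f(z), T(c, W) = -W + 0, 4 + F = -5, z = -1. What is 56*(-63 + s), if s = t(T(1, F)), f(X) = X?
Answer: -3584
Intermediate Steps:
F = -9 (F = -4 - 5 = -9)
T(c, W) = -W
t(Q) = -1
s = -1
56*(-63 + s) = 56*(-63 - 1) = 56*(-64) = -3584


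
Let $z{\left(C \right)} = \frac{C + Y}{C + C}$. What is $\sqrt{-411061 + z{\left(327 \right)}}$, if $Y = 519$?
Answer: $\frac{2 i \sqrt{1220950093}}{109} \approx 641.14 i$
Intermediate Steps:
$z{\left(C \right)} = \frac{519 + C}{2 C}$ ($z{\left(C \right)} = \frac{C + 519}{C + C} = \frac{519 + C}{2 C}$)
$\sqrt{-411061 + z{\left(327 \right)}} = \sqrt{-411061 + \frac{519 + 327}{2 \cdot 327}} = \sqrt{-411061 + \frac{1}{2} \cdot \frac{1}{327} \cdot 846} = \sqrt{-411061 + \frac{141}{109}} = \sqrt{- \frac{44805508}{109}} = \frac{2 i \sqrt{1220950093}}{109}$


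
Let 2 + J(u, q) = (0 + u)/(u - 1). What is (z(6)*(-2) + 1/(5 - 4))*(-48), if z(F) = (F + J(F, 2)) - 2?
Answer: 1296/5 ≈ 259.20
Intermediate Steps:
J(u, q) = -2 + u/(-1 + u) (J(u, q) = -2 + (0 + u)/(u - 1) = -2 + u/(-1 + u))
z(F) = -2 + F + (2 - F)/(-1 + F) (z(F) = (F + (2 - F)/(-1 + F)) - 2 = -2 + F + (2 - F)/(-1 + F))
(z(6)*(-2) + 1/(5 - 4))*(-48) = (((4 + 6² - 4*6)/(-1 + 6))*(-2) + 1/(5 - 4))*(-48) = (((4 + 36 - 24)/5)*(-2) + 1/1)*(-48) = (((⅕)*16)*(-2) + 1)*(-48) = ((16/5)*(-2) + 1)*(-48) = (-32/5 + 1)*(-48) = -27/5*(-48) = 1296/5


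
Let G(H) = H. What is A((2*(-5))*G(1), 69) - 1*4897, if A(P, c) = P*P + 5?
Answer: -4792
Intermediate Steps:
A(P, c) = 5 + P² (A(P, c) = P² + 5 = 5 + P²)
A((2*(-5))*G(1), 69) - 1*4897 = (5 + ((2*(-5))*1)²) - 1*4897 = (5 + (-10*1)²) - 4897 = (5 + (-10)²) - 4897 = (5 + 100) - 4897 = 105 - 4897 = -4792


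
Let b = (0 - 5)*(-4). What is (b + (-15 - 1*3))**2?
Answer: 4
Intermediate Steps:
b = 20 (b = -5*(-4) = 20)
(b + (-15 - 1*3))**2 = (20 + (-15 - 1*3))**2 = (20 + (-15 - 3))**2 = (20 - 18)**2 = 2**2 = 4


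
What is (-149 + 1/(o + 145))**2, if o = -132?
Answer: 3748096/169 ≈ 22178.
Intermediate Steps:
(-149 + 1/(o + 145))**2 = (-149 + 1/(-132 + 145))**2 = (-149 + 1/13)**2 = (-1936/13)**2 = 3748096/169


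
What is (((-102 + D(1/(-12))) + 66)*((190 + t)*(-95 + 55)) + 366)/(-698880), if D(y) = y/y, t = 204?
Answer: -275983/349440 ≈ -0.78979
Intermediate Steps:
D(y) = 1
(((-102 + D(1/(-12))) + 66)*((190 + t)*(-95 + 55)) + 366)/(-698880) = (((-102 + 1) + 66)*((190 + 204)*(-95 + 55)) + 366)/(-698880) = ((-101 + 66)*(394*(-40)) + 366)*(-1/698880) = (-35*(-15760) + 366)*(-1/698880) = (551600 + 366)*(-1/698880) = 551966*(-1/698880) = -275983/349440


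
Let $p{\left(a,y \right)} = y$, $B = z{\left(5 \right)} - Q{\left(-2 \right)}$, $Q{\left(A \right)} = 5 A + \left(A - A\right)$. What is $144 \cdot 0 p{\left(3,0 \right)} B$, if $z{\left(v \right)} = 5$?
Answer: $0$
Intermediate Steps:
$Q{\left(A \right)} = 5 A$ ($Q{\left(A \right)} = 5 A + 0 = 5 A$)
$B = 15$ ($B = 5 - 5 \left(-2\right) = 5 - -10 = 5 + 10 = 15$)
$144 \cdot 0 p{\left(3,0 \right)} B = 144 \cdot 0 \cdot 0 \cdot 15 = 144 \cdot 0 \cdot 15 = 144 \cdot 0 = 0$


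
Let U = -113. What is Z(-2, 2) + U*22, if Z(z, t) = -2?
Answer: -2488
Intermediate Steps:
Z(-2, 2) + U*22 = -2 - 113*22 = -2 - 2486 = -2488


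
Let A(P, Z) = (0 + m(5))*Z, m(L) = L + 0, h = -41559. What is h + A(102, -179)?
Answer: -42454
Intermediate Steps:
m(L) = L
A(P, Z) = 5*Z (A(P, Z) = (0 + 5)*Z = 5*Z)
h + A(102, -179) = -41559 + 5*(-179) = -41559 - 895 = -42454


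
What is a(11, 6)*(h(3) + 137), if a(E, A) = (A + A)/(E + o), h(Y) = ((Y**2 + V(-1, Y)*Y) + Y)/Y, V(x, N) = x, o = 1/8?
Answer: 13440/89 ≈ 151.01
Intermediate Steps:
o = 1/8 ≈ 0.12500
h(Y) = Y (h(Y) = ((Y**2 - Y) + Y)/Y = Y**2/Y = Y)
a(E, A) = 2*A/(1/8 + E) (a(E, A) = (A + A)/(E + 1/8) = (2*A)/(1/8 + E) = 2*A/(1/8 + E))
a(11, 6)*(h(3) + 137) = (16*6/(1 + 8*11))*(3 + 137) = (16*6/(1 + 88))*140 = (16*6/89)*140 = (16*6*(1/89))*140 = (96/89)*140 = 13440/89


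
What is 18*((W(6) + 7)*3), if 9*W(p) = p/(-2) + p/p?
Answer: 366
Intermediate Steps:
W(p) = 1/9 - p/18 (W(p) = (p/(-2) + p/p)/9 = (p*(-1/2) + 1)/9 = (-p/2 + 1)/9 = (1 - p/2)/9 = 1/9 - p/18)
18*((W(6) + 7)*3) = 18*(((1/9 - 1/18*6) + 7)*3) = 18*(((1/9 - 1/3) + 7)*3) = 18*((-2/9 + 7)*3) = 18*((61/9)*3) = 18*(61/3) = 366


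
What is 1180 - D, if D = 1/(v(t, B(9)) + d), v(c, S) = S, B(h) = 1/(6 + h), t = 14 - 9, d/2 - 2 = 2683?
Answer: 95050165/80551 ≈ 1180.0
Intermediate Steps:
d = 5370 (d = 4 + 2*2683 = 4 + 5366 = 5370)
t = 5
D = 15/80551 (D = 1/(1/(6 + 9) + 5370) = 1/(1/15 + 5370) = 1/(80551/15) = 15/80551 ≈ 0.00018622)
1180 - D = 1180 - 1*15/80551 = 1180 - 15/80551 = 95050165/80551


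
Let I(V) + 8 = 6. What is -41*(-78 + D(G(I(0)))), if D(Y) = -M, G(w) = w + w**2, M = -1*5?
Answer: 2993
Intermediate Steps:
I(V) = -2 (I(V) = -8 + 6 = -2)
M = -5
D(Y) = 5 (D(Y) = -1*(-5) = 5)
-41*(-78 + D(G(I(0)))) = -41*(-78 + 5) = -41*(-73) = 2993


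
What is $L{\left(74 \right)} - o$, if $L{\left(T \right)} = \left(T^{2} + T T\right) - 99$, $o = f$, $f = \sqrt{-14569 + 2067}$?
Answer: $10853 - i \sqrt{12502} \approx 10853.0 - 111.81 i$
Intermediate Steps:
$f = i \sqrt{12502}$ ($f = \sqrt{-12502} = i \sqrt{12502} \approx 111.81 i$)
$o = i \sqrt{12502} \approx 111.81 i$
$L{\left(T \right)} = -99 + 2 T^{2}$ ($L{\left(T \right)} = \left(T^{2} + T^{2}\right) - 99 = 2 T^{2} - 99 = -99 + 2 T^{2}$)
$L{\left(74 \right)} - o = \left(-99 + 2 \cdot 74^{2}\right) - i \sqrt{12502} = \left(-99 + 2 \cdot 5476\right) - i \sqrt{12502} = \left(-99 + 10952\right) - i \sqrt{12502} = 10853 - i \sqrt{12502}$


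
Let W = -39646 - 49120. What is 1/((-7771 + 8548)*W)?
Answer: -1/68971182 ≈ -1.4499e-8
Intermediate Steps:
W = -88766
1/((-7771 + 8548)*W) = 1/((-7771 + 8548)*(-88766)) = -1/88766/777 = (1/777)*(-1/88766) = -1/68971182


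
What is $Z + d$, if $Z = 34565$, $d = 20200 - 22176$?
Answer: $32589$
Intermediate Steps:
$d = -1976$
$Z + d = 34565 - 1976 = 32589$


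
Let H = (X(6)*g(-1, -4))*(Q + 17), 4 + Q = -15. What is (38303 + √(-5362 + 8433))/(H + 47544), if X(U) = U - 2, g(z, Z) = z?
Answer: 38303/47552 + √3071/47552 ≈ 0.80666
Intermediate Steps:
Q = -19 (Q = -4 - 15 = -19)
X(U) = -2 + U
H = 8 (H = ((-2 + 6)*(-1))*(-19 + 17) = (4*(-1))*(-2) = -4*(-2) = 8)
(38303 + √(-5362 + 8433))/(H + 47544) = (38303 + √(-5362 + 8433))/(8 + 47544) = (38303 + √3071)/47552 = (38303 + √3071)*(1/47552) = 38303/47552 + √3071/47552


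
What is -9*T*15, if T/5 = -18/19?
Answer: 12150/19 ≈ 639.47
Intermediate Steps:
T = -90/19 (T = 5*(-18/19) = -90/19 ≈ -4.7368)
-9*T*15 = -9*(-90/19)*15 = (810/19)*15 = 12150/19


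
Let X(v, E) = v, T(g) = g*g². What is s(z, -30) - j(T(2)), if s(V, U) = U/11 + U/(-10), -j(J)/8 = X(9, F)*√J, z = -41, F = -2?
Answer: 3/11 + 144*√2 ≈ 203.92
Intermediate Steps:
T(g) = g³
j(J) = -72*√J
s(V, U) = -U/110 (s(V, U) = U*(1/11) + U*(-⅒) = U/11 - U/10 = -U/110)
s(z, -30) - j(T(2)) = -1/110*(-30) - (-72)*√(2³) = 3/11 - (-72)*√8 = 3/11 - (-72)*2*√2 = 3/11 - (-144)*√2 = 3/11 + 144*√2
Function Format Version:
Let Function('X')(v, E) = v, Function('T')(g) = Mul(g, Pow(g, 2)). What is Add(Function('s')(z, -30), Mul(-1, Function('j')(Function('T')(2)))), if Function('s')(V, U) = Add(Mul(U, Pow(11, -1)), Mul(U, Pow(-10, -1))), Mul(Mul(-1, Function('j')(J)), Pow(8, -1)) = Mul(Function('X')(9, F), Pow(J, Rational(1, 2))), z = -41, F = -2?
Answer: Add(Rational(3, 11), Mul(144, Pow(2, Rational(1, 2)))) ≈ 203.92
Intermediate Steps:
Function('T')(g) = Pow(g, 3)
Function('j')(J) = Mul(-72, Pow(J, Rational(1, 2))) (Function('j')(J) = Mul(-8, Mul(9, Pow(J, Rational(1, 2)))) = Mul(-72, Pow(J, Rational(1, 2))))
Function('s')(V, U) = Mul(Rational(-1, 110), U) (Function('s')(V, U) = Add(Mul(U, Rational(1, 11)), Mul(U, Rational(-1, 10))) = Add(Mul(Rational(1, 11), U), Mul(Rational(-1, 10), U)) = Mul(Rational(-1, 110), U))
Add(Function('s')(z, -30), Mul(-1, Function('j')(Function('T')(2)))) = Add(Mul(Rational(-1, 110), -30), Mul(-1, Mul(-72, Pow(Pow(2, 3), Rational(1, 2))))) = Add(Rational(3, 11), Mul(-1, Mul(-72, Pow(8, Rational(1, 2))))) = Add(Rational(3, 11), Mul(-1, Mul(-72, Mul(2, Pow(2, Rational(1, 2)))))) = Add(Rational(3, 11), Mul(-1, Mul(-144, Pow(2, Rational(1, 2))))) = Add(Rational(3, 11), Mul(144, Pow(2, Rational(1, 2))))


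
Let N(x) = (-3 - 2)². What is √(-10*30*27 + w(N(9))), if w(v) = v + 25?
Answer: 5*I*√322 ≈ 89.722*I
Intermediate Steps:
N(x) = 25 (N(x) = (-5)² = 25)
w(v) = 25 + v
√(-10*30*27 + w(N(9))) = √(-10*30*27 + (25 + 25)) = √(-300*27 + 50) = √(-8100 + 50) = √(-8050) = 5*I*√322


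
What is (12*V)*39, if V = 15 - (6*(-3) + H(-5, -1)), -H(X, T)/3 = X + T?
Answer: 7020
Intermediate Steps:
H(X, T) = -3*T - 3*X (H(X, T) = -3*(X + T) = -3*(T + X) = -3*T - 3*X)
V = 15 (V = 15 - (6*(-3) + (-3*(-1) - 3*(-5))) = 15 - (-18 + (3 + 15)) = 15 - (-18 + 18) = 15 - 1*0 = 15 + 0 = 15)
(12*V)*39 = (12*15)*39 = 180*39 = 7020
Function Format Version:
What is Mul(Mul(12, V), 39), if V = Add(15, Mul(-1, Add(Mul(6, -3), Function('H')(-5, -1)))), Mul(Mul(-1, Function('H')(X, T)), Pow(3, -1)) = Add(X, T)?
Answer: 7020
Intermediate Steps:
Function('H')(X, T) = Add(Mul(-3, T), Mul(-3, X)) (Function('H')(X, T) = Mul(-3, Add(X, T)) = Mul(-3, Add(T, X)) = Add(Mul(-3, T), Mul(-3, X)))
V = 15 (V = Add(15, Mul(-1, Add(Mul(6, -3), Add(Mul(-3, -1), Mul(-3, -5))))) = Add(15, Mul(-1, Add(-18, Add(3, 15)))) = Add(15, Mul(-1, Add(-18, 18))) = Add(15, Mul(-1, 0)) = Add(15, 0) = 15)
Mul(Mul(12, V), 39) = Mul(Mul(12, 15), 39) = Mul(180, 39) = 7020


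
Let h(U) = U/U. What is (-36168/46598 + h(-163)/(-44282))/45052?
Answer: -800818987/46481334078536 ≈ -1.7229e-5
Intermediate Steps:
h(U) = 1
(-36168/46598 + h(-163)/(-44282))/45052 = (-36168/46598 + 1/(-44282))/45052 = (-36168*1/46598 + 1*(-1/44282))*(1/45052) = (-18084/23299 - 1/44282)*(1/45052) = -800818987/1031726318*1/45052 = -800818987/46481334078536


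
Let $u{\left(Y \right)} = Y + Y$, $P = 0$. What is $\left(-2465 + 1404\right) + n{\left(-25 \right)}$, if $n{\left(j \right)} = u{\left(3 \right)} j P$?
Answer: $-1061$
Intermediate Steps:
$u{\left(Y \right)} = 2 Y$
$n{\left(j \right)} = 0$ ($n{\left(j \right)} = 2 \cdot 3 j 0 = 6 j 0 = 0$)
$\left(-2465 + 1404\right) + n{\left(-25 \right)} = \left(-2465 + 1404\right) + 0 = -1061 + 0 = -1061$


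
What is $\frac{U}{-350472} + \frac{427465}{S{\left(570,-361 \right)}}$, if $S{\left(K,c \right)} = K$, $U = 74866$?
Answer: $\frac{832065777}{1109828} \approx 749.72$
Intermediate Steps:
$\frac{U}{-350472} + \frac{427465}{S{\left(570,-361 \right)}} = \frac{74866}{-350472} + \frac{427465}{570} = 74866 \left(- \frac{1}{350472}\right) + 427465 \cdot \frac{1}{570} = - \frac{37433}{175236} + \frac{85493}{114} = \frac{832065777}{1109828}$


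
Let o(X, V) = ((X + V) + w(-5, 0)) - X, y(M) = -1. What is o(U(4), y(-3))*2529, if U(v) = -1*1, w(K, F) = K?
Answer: -15174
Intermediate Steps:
U(v) = -1
o(X, V) = -5 + V (o(X, V) = ((X + V) - 5) - X = ((V + X) - 5) - X = (-5 + V + X) - X = -5 + V)
o(U(4), y(-3))*2529 = (-5 - 1)*2529 = -6*2529 = -15174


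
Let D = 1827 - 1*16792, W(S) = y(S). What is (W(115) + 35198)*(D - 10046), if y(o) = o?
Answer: -883213443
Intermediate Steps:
W(S) = S
D = -14965 (D = 1827 - 16792 = -14965)
(W(115) + 35198)*(D - 10046) = (115 + 35198)*(-14965 - 10046) = 35313*(-25011) = -883213443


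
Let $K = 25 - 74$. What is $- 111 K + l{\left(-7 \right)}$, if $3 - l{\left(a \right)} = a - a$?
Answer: $5442$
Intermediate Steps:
$l{\left(a \right)} = 3$ ($l{\left(a \right)} = 3 - \left(a - a\right) = 3 - 0 = 3 + 0 = 3$)
$K = -49$ ($K = 25 - 74 = -49$)
$- 111 K + l{\left(-7 \right)} = \left(-111\right) \left(-49\right) + 3 = 5439 + 3 = 5442$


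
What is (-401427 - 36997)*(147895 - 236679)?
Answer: 38925036416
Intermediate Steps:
(-401427 - 36997)*(147895 - 236679) = -438424*(-88784) = 38925036416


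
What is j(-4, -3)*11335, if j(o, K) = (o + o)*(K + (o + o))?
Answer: 997480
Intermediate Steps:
j(o, K) = 2*o*(K + 2*o) (j(o, K) = (2*o)*(K + 2*o) = 2*o*(K + 2*o))
j(-4, -3)*11335 = (2*(-4)*(-3 + 2*(-4)))*11335 = (2*(-4)*(-3 - 8))*11335 = (2*(-4)*(-11))*11335 = 88*11335 = 997480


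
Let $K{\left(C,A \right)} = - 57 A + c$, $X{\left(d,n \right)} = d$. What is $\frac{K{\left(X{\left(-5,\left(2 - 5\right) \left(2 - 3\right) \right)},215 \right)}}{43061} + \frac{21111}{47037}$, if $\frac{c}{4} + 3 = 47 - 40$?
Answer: $\frac{111124976}{675153419} \approx 0.16459$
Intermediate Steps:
$c = 16$ ($c = -12 + 4 \left(47 - 40\right) = -12 + 4 \cdot 7 = -12 + 28 = 16$)
$K{\left(C,A \right)} = 16 - 57 A$ ($K{\left(C,A \right)} = - 57 A + 16 = 16 - 57 A$)
$\frac{K{\left(X{\left(-5,\left(2 - 5\right) \left(2 - 3\right) \right)},215 \right)}}{43061} + \frac{21111}{47037} = \frac{16 - 12255}{43061} + \frac{21111}{47037} = \left(16 - 12255\right) \frac{1}{43061} + 21111 \cdot \frac{1}{47037} = \left(-12239\right) \frac{1}{43061} + \frac{7037}{15679} = - \frac{12239}{43061} + \frac{7037}{15679} = \frac{111124976}{675153419}$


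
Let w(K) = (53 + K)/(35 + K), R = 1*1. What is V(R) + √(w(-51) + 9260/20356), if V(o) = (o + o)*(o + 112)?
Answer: 226 + 11*√1129758/20356 ≈ 226.57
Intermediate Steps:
R = 1
w(K) = (53 + K)/(35 + K)
V(o) = 2*o*(112 + o) (V(o) = (2*o)*(112 + o) = 2*o*(112 + o))
V(R) + √(w(-51) + 9260/20356) = 2*1*(112 + 1) + √((53 - 51)/(35 - 51) + 9260/20356) = 2*1*113 + √(2/(-16) + 9260*(1/20356)) = 226 + √(-1/16*2 + 2315/5089) = 226 + √(-⅛ + 2315/5089) = 226 + √(13431/40712) = 226 + 11*√1129758/20356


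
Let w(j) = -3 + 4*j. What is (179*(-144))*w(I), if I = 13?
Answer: -1263024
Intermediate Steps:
(179*(-144))*w(I) = (179*(-144))*(-3 + 4*13) = -25776*(-3 + 52) = -25776*49 = -1263024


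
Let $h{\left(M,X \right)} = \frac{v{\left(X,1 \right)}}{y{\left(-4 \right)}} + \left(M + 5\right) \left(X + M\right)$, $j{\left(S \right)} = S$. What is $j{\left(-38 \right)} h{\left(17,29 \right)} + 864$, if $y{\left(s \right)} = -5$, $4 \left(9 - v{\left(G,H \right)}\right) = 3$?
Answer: $- \frac{375293}{10} \approx -37529.0$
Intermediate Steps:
$v{\left(G,H \right)} = \frac{33}{4}$ ($v{\left(G,H \right)} = 9 - \frac{3}{4} = \frac{33}{4}$)
$h{\left(M,X \right)} = - \frac{33}{20} + \left(5 + M\right) \left(M + X\right)$ ($h{\left(M,X \right)} = \frac{33}{4 \left(-5\right)} + \left(M + 5\right) \left(X + M\right) = \frac{33}{4} \left(- \frac{1}{5}\right) + \left(5 + M\right) \left(M + X\right) = - \frac{33}{20} + \left(5 + M\right) \left(M + X\right)$)
$j{\left(-38 \right)} h{\left(17,29 \right)} + 864 = - 38 \left(- \frac{33}{20} + 17^{2} + 5 \cdot 17 + 5 \cdot 29 + 17 \cdot 29\right) + 864 = - 38 \left(- \frac{33}{20} + 289 + 85 + 145 + 493\right) + 864 = \left(-38\right) \frac{20207}{20} + 864 = - \frac{383933}{10} + 864 = - \frac{375293}{10}$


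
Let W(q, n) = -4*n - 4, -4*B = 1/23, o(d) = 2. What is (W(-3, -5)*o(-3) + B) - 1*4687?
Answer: -428261/92 ≈ -4655.0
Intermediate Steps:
B = -1/92 (B = -1/4/23 = -1/4*1/23 = -1/92 ≈ -0.010870)
W(q, n) = -4 - 4*n
(W(-3, -5)*o(-3) + B) - 1*4687 = ((-4 - 4*(-5))*2 - 1/92) - 1*4687 = ((-4 + 20)*2 - 1/92) - 4687 = (16*2 - 1/92) - 4687 = (32 - 1/92) - 4687 = 2943/92 - 4687 = -428261/92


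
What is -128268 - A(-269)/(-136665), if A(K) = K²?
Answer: -17529673859/136665 ≈ -1.2827e+5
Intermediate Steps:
-128268 - A(-269)/(-136665) = -128268 - (-269)²/(-136665) = -128268 - 72361*(-1)/136665 = -128268 - 1*(-72361/136665) = -128268 + 72361/136665 = -17529673859/136665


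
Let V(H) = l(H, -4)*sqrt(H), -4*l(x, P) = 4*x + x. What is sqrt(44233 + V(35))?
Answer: sqrt(176932 - 175*sqrt(35))/2 ≈ 209.70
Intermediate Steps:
l(x, P) = -5*x/4 (l(x, P) = -(4*x + x)/4 = -5*x/4)
V(H) = -5*H**(3/2)/4 (V(H) = (-5*H/4)*sqrt(H) = -5*H**(3/2)/4)
sqrt(44233 + V(35)) = sqrt(44233 - 175*sqrt(35)/4)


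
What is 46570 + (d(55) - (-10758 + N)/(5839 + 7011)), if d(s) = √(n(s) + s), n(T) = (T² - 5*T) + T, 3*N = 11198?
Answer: 897647288/19275 + 2*√715 ≈ 46624.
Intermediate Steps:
N = 11198/3 (N = (⅓)*11198 = 11198/3 ≈ 3732.7)
n(T) = T² - 4*T
d(s) = √(s + s*(-4 + s)) (d(s) = √(s*(-4 + s) + s) = √(s + s*(-4 + s)))
46570 + (d(55) - (-10758 + N)/(5839 + 7011)) = 46570 + (√(55*(-3 + 55)) - (-10758 + 11198/3)/(5839 + 7011)) = 46570 + (√(55*52) - (-21076)/(3*12850)) = 46570 + (√2860 - (-21076)/(3*12850)) = 46570 + (2*√715 - 1*(-10538/19275)) = 46570 + (2*√715 + 10538/19275) = 46570 + (10538/19275 + 2*√715) = 897647288/19275 + 2*√715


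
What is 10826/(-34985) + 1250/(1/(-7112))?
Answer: -311016660826/34985 ≈ -8.8900e+6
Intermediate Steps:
10826/(-34985) + 1250/(1/(-7112)) = 10826*(-1/34985) + 1250/(-1/7112) = -10826/34985 + 1250*(-7112) = -10826/34985 - 8890000 = -311016660826/34985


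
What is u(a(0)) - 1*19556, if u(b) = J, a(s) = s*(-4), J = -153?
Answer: -19709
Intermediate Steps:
a(s) = -4*s
u(b) = -153
u(a(0)) - 1*19556 = -153 - 1*19556 = -153 - 19556 = -19709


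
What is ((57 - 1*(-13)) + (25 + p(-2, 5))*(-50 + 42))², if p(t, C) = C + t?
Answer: 23716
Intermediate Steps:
((57 - 1*(-13)) + (25 + p(-2, 5))*(-50 + 42))² = ((57 - 1*(-13)) + (25 + (5 - 2))*(-50 + 42))² = ((57 + 13) + (25 + 3)*(-8))² = (70 + 28*(-8))² = (70 - 224)² = (-154)² = 23716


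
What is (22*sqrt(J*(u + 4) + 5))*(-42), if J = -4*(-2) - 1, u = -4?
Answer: -924*sqrt(5) ≈ -2066.1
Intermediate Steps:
J = 7 (J = 8 - 1 = 7)
(22*sqrt(J*(u + 4) + 5))*(-42) = (22*sqrt(7*(-4 + 4) + 5))*(-42) = (22*sqrt(7*0 + 5))*(-42) = (22*sqrt(0 + 5))*(-42) = (22*sqrt(5))*(-42) = -924*sqrt(5)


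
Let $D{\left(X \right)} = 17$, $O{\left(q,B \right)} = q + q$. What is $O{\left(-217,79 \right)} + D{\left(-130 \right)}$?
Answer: $-417$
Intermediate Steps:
$O{\left(q,B \right)} = 2 q$
$O{\left(-217,79 \right)} + D{\left(-130 \right)} = 2 \left(-217\right) + 17 = -434 + 17 = -417$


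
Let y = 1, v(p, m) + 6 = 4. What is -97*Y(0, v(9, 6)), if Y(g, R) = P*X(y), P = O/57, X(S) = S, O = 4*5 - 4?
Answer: -1552/57 ≈ -27.228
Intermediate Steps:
O = 16 (O = 20 - 4 = 16)
v(p, m) = -2 (v(p, m) = -6 + 4 = -2)
P = 16/57 ≈ 0.28070
Y(g, R) = 16/57 (Y(g, R) = (16/57)*1 = 16/57)
-97*Y(0, v(9, 6)) = -97*16/57 = -1552/57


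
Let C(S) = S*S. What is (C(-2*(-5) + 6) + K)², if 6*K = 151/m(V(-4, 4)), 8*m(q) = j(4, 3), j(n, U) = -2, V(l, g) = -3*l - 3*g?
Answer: 217156/9 ≈ 24128.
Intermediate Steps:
V(l, g) = -3*g - 3*l
C(S) = S²
m(q) = -¼ (m(q) = (⅛)*(-2) = -¼)
K = -302/3 (K = (151/(-¼))/6 = (151*(-4))/6 = (⅙)*(-604) = -302/3 ≈ -100.67)
(C(-2*(-5) + 6) + K)² = ((-2*(-5) + 6)² - 302/3)² = ((10 + 6)² - 302/3)² = (16² - 302/3)² = (256 - 302/3)² = (466/3)² = 217156/9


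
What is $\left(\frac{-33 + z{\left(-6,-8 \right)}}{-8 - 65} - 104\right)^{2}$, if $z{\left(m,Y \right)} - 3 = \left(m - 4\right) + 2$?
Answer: $\frac{57062916}{5329} \approx 10708.0$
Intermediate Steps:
$z{\left(m,Y \right)} = 1 + m$ ($z{\left(m,Y \right)} = 3 + \left(\left(m - 4\right) + 2\right) = 3 + \left(\left(-4 + m\right) + 2\right) = 3 + \left(-2 + m\right) = 1 + m$)
$\left(\frac{-33 + z{\left(-6,-8 \right)}}{-8 - 65} - 104\right)^{2} = \left(\frac{-33 + \left(1 - 6\right)}{-8 - 65} - 104\right)^{2} = \left(\frac{-33 - 5}{-73} - 104\right)^{2} = \left(\left(-38\right) \left(- \frac{1}{73}\right) - 104\right)^{2} = \left(\frac{38}{73} - 104\right)^{2} = \left(- \frac{7554}{73}\right)^{2} = \frac{57062916}{5329}$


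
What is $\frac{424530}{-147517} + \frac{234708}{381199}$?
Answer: $- \frac{127206991434}{56233332883} \approx -2.2621$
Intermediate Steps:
$\frac{424530}{-147517} + \frac{234708}{381199} = 424530 \left(- \frac{1}{147517}\right) + 234708 \cdot \frac{1}{381199} = - \frac{424530}{147517} + \frac{234708}{381199} = - \frac{127206991434}{56233332883}$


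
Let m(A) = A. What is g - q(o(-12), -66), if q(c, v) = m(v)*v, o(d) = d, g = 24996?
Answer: 20640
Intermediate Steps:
q(c, v) = v**2 (q(c, v) = v*v = v**2)
g - q(o(-12), -66) = 24996 - 1*(-66)**2 = 24996 - 1*4356 = 24996 - 4356 = 20640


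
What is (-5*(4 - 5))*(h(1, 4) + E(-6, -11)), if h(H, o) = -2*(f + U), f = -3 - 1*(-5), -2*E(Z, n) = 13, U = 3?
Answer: -165/2 ≈ -82.500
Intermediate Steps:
E(Z, n) = -13/2 (E(Z, n) = -½*13 = -13/2)
f = 2 (f = -3 + 5 = 2)
h(H, o) = -10 (h(H, o) = -2*(2 + 3) = -2*5 = -10)
(-5*(4 - 5))*(h(1, 4) + E(-6, -11)) = (-5*(4 - 5))*(-10 - 13/2) = -5*(-1)*(-33/2) = 5*(-33/2) = -165/2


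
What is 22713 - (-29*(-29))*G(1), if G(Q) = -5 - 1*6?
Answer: 31964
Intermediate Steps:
G(Q) = -11 (G(Q) = -5 - 6 = -11)
22713 - (-29*(-29))*G(1) = 22713 - (-29*(-29))*(-11) = 22713 - 841*(-11) = 22713 - 1*(-9251) = 22713 + 9251 = 31964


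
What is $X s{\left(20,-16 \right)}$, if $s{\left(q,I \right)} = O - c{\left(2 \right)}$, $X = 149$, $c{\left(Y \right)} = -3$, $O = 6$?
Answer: $1341$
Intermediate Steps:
$s{\left(q,I \right)} = 9$ ($s{\left(q,I \right)} = 6 - -3 = 6 + 3 = 9$)
$X s{\left(20,-16 \right)} = 149 \cdot 9 = 1341$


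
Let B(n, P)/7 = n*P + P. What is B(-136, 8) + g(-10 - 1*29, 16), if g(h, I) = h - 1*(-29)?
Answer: -7570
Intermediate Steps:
g(h, I) = 29 + h (g(h, I) = h + 29 = 29 + h)
B(n, P) = 7*P + 7*P*n (B(n, P) = 7*(n*P + P) = 7*(P*n + P) = 7*(P + P*n) = 7*P + 7*P*n)
B(-136, 8) + g(-10 - 1*29, 16) = 7*8*(1 - 136) + (29 + (-10 - 1*29)) = 7*8*(-135) + (29 + (-10 - 29)) = -7560 + (29 - 39) = -7560 - 10 = -7570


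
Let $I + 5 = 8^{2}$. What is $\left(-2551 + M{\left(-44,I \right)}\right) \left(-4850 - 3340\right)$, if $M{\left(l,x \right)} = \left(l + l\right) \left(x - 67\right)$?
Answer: $15126930$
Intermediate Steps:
$I = 59$ ($I = -5 + 8^{2} = -5 + 64 = 59$)
$M{\left(l,x \right)} = 2 l \left(-67 + x\right)$
$\left(-2551 + M{\left(-44,I \right)}\right) \left(-4850 - 3340\right) = \left(-2551 + 2 \left(-44\right) \left(-67 + 59\right)\right) \left(-4850 - 3340\right) = \left(-2551 + 2 \left(-44\right) \left(-8\right)\right) \left(-8190\right) = \left(-2551 + 704\right) \left(-8190\right) = \left(-1847\right) \left(-8190\right) = 15126930$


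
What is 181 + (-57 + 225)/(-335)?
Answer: 60467/335 ≈ 180.50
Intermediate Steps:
181 + (-57 + 225)/(-335) = 181 - 1/335*168 = 181 - 168/335 = 60467/335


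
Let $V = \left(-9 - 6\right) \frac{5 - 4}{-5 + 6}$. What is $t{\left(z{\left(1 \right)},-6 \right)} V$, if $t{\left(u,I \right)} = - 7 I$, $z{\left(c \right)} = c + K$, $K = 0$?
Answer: $-630$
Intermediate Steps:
$z{\left(c \right)} = c$ ($z{\left(c \right)} = c + 0 = c$)
$V = -15$ ($V = - 15 \cdot 1 \cdot 1^{-1} = - 15 \cdot 1 \cdot 1 = \left(-15\right) 1 = -15$)
$t{\left(z{\left(1 \right)},-6 \right)} V = \left(-7\right) \left(-6\right) \left(-15\right) = 42 \left(-15\right) = -630$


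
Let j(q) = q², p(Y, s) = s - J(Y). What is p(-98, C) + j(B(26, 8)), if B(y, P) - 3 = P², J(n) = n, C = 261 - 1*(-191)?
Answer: 5039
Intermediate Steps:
C = 452 (C = 261 + 191 = 452)
p(Y, s) = s - Y
B(y, P) = 3 + P²
p(-98, C) + j(B(26, 8)) = (452 - 1*(-98)) + (3 + 8²)² = (452 + 98) + (3 + 64)² = 550 + 67² = 550 + 4489 = 5039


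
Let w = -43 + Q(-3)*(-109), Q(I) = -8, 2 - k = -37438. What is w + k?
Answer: 38269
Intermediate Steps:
k = 37440 (k = 2 - 1*(-37438) = 2 + 37438 = 37440)
w = 829 (w = -43 - 8*(-109) = -43 + 872 = 829)
w + k = 829 + 37440 = 38269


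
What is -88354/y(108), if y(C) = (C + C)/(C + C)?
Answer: -88354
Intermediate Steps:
y(C) = 1 (y(C) = (2*C)/((2*C)) = (2*C)*(1/(2*C)) = 1)
-88354/y(108) = -88354/1 = -88354*1 = -88354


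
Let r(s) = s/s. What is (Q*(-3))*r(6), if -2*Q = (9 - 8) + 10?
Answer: 33/2 ≈ 16.500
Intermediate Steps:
r(s) = 1
Q = -11/2 (Q = -((9 - 8) + 10)/2 = -(1 + 10)/2 = -½*11 = -11/2 ≈ -5.5000)
(Q*(-3))*r(6) = -11/2*(-3)*1 = (33/2)*1 = 33/2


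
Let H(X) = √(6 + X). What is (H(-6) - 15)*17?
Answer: -255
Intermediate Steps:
(H(-6) - 15)*17 = (√(6 - 6) - 15)*17 = (√0 - 15)*17 = (0 - 15)*17 = -15*17 = -255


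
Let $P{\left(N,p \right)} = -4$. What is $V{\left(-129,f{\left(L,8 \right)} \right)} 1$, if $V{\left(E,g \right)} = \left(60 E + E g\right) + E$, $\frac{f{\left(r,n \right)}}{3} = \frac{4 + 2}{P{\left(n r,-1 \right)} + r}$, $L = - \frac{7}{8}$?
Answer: $- \frac{96105}{13} \approx -7392.7$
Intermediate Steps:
$L = - \frac{7}{8}$ ($L = \left(-7\right) \frac{1}{8} = - \frac{7}{8} \approx -0.875$)
$f{\left(r,n \right)} = \frac{18}{-4 + r}$ ($f{\left(r,n \right)} = 3 \frac{4 + 2}{-4 + r} = 3 \frac{6}{-4 + r} = \frac{18}{-4 + r}$)
$V{\left(E,g \right)} = 61 E + E g$
$V{\left(-129,f{\left(L,8 \right)} \right)} 1 = - 129 \left(61 + \frac{18}{-4 - \frac{7}{8}}\right) 1 = - 129 \left(61 + \frac{18}{- \frac{39}{8}}\right) 1 = - 129 \left(61 + 18 \left(- \frac{8}{39}\right)\right) 1 = - 129 \left(61 - \frac{48}{13}\right) 1 = \left(-129\right) \frac{745}{13} \cdot 1 = \left(- \frac{96105}{13}\right) 1 = - \frac{96105}{13}$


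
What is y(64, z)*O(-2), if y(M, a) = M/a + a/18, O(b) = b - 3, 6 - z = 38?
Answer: 170/9 ≈ 18.889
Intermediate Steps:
z = -32 (z = 6 - 1*38 = 6 - 38 = -32)
O(b) = -3 + b
y(M, a) = a/18 + M/a (y(M, a) = M/a + a*(1/18) = M/a + a/18 = a/18 + M/a)
y(64, z)*O(-2) = ((1/18)*(-32) + 64/(-32))*(-3 - 2) = (-16/9 + 64*(-1/32))*(-5) = (-16/9 - 2)*(-5) = -34/9*(-5) = 170/9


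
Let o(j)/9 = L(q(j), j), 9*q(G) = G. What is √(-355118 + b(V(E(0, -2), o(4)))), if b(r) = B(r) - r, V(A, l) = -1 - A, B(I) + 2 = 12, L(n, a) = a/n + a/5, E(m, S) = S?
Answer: I*√355109 ≈ 595.91*I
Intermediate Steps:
q(G) = G/9
L(n, a) = a/5 + a/n (L(n, a) = a/n + a*(⅕) = a/n + a/5 = a/5 + a/n)
o(j) = 81 + 9*j/5 (o(j) = 9*(j/5 + j/((j/9))) = 9*(j/5 + j*(9/j)) = 9*(j/5 + 9) = 9*(9 + j/5) = 81 + 9*j/5)
B(I) = 10 (B(I) = -2 + 12 = 10)
b(r) = 10 - r
√(-355118 + b(V(E(0, -2), o(4)))) = √(-355118 + (10 - (-1 - 1*(-2)))) = √(-355118 + (10 - (-1 + 2))) = √(-355118 + (10 - 1*1)) = √(-355118 + (10 - 1)) = √(-355118 + 9) = √(-355109) = I*√355109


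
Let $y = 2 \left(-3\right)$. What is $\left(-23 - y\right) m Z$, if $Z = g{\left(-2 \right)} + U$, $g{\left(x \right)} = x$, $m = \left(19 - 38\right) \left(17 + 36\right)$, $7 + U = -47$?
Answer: $-958664$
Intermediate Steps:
$U = -54$ ($U = -7 - 47 = -54$)
$m = -1007$ ($m = \left(-19\right) 53 = -1007$)
$y = -6$
$Z = -56$ ($Z = -2 - 54 = -56$)
$\left(-23 - y\right) m Z = \left(-23 - -6\right) \left(-1007\right) \left(-56\right) = \left(-23 + 6\right) \left(-1007\right) \left(-56\right) = \left(-17\right) \left(-1007\right) \left(-56\right) = 17119 \left(-56\right) = -958664$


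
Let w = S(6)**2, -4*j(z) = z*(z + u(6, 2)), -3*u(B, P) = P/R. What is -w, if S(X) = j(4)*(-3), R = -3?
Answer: -1444/9 ≈ -160.44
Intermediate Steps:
u(B, P) = P/9 (u(B, P) = -P/(3*(-3)) = -P*(-1)/(3*3) = -(-1)*P/9 = P/9)
j(z) = -z*(2/9 + z)/4 (j(z) = -z*(z + (1/9)*2)/4 = -z*(z + 2/9)/4 = -z*(2/9 + z)/4)
S(X) = 38/3 (S(X) = -1/36*4*(2 + 9*4)*(-3) = -1/36*4*(2 + 36)*(-3) = -1/36*4*38*(-3) = -38/9*(-3) = 38/3)
w = 1444/9 (w = (38/3)**2 = 1444/9 ≈ 160.44)
-w = -1*1444/9 = -1444/9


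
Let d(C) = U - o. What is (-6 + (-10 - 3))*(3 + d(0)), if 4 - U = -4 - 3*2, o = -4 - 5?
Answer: -494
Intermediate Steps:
o = -9
U = 14 (U = 4 - (-4 - 3*2) = 4 - (-4 - 6) = 4 - 1*(-10) = 4 + 10 = 14)
d(C) = 23 (d(C) = 14 - 1*(-9) = 14 + 9 = 23)
(-6 + (-10 - 3))*(3 + d(0)) = (-6 + (-10 - 3))*(3 + 23) = (-6 - 13)*26 = -19*26 = -494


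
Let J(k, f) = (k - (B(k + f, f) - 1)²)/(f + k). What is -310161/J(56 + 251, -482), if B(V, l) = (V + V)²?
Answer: -54278175/15006004694 ≈ -0.0036171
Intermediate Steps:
B(V, l) = 4*V² (B(V, l) = (2*V)² = 4*V²)
J(k, f) = (k - (-1 + 4*(f + k)²)²)/(f + k) (J(k, f) = (k - (4*(k + f)² - 1)²)/(f + k) = (k - (4*(f + k)² - 1)²)/(f + k) = (k - (-1 + 4*(f + k)²)²)/(f + k))
-310161/J(56 + 251, -482) = -310161*(-482 + (56 + 251))/((56 + 251) - (-1 + 4*(-482 + (56 + 251))²)²) = -310161*(-482 + 307)/(307 - (-1 + 4*(-482 + 307)²)²) = -310161*(-175/(307 - (-1 + 4*(-175)²)²)) = -310161*(-175/(307 - (-1 + 4*30625)²)) = -310161*(-175/(307 - (-1 + 122500)²)) = -310161*(-175/(307 - 1*122499²)) = -310161*(-175/(307 - 1*15006005001)) = -310161*(-175/(307 - 15006005001)) = -310161/((-1/175*(-15006004694))) = -310161/15006004694/175 = -310161*175/15006004694 = -54278175/15006004694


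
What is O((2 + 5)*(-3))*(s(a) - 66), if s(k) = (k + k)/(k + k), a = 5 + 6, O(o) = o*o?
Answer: -28665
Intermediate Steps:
O(o) = o²
a = 11
s(k) = 1 (s(k) = (2*k)/((2*k)) = (2*k)*(1/(2*k)) = 1)
O((2 + 5)*(-3))*(s(a) - 66) = ((2 + 5)*(-3))²*(1 - 66) = (7*(-3))²*(-65) = (-21)²*(-65) = 441*(-65) = -28665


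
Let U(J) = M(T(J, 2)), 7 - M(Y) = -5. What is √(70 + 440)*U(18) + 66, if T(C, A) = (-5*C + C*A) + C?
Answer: 66 + 12*√510 ≈ 337.00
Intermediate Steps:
T(C, A) = -4*C + A*C (T(C, A) = (-5*C + A*C) + C = -4*C + A*C)
M(Y) = 12 (M(Y) = 7 - 1*(-5) = 7 + 5 = 12)
U(J) = 12
√(70 + 440)*U(18) + 66 = √(70 + 440)*12 + 66 = √510*12 + 66 = 12*√510 + 66 = 66 + 12*√510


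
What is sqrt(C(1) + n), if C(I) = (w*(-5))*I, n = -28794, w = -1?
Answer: I*sqrt(28789) ≈ 169.67*I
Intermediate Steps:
C(I) = 5*I (C(I) = (-1*(-5))*I = 5*I)
sqrt(C(1) + n) = sqrt(5*1 - 28794) = sqrt(5 - 28794) = sqrt(-28789) = I*sqrt(28789)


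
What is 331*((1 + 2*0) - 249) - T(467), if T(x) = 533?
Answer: -82621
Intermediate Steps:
331*((1 + 2*0) - 249) - T(467) = 331*((1 + 2*0) - 249) - 1*533 = 331*((1 + 0) - 249) - 533 = 331*(1 - 249) - 533 = 331*(-248) - 533 = -82088 - 533 = -82621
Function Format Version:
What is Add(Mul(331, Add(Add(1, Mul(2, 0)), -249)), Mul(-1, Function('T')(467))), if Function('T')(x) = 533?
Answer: -82621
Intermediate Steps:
Add(Mul(331, Add(Add(1, Mul(2, 0)), -249)), Mul(-1, Function('T')(467))) = Add(Mul(331, Add(Add(1, Mul(2, 0)), -249)), Mul(-1, 533)) = Add(Mul(331, Add(Add(1, 0), -249)), -533) = Add(Mul(331, Add(1, -249)), -533) = Add(Mul(331, -248), -533) = Add(-82088, -533) = -82621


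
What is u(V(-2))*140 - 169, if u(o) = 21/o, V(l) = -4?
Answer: -904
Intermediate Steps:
u(V(-2))*140 - 169 = (21/(-4))*140 - 169 = (21*(-¼))*140 - 169 = -21/4*140 - 169 = -735 - 169 = -904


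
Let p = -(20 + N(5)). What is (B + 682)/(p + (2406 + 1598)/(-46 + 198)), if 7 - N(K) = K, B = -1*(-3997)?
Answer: 177802/165 ≈ 1077.6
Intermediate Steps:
B = 3997
N(K) = 7 - K
p = -22 (p = -(20 + (7 - 1*5)) = -(20 + (7 - 5)) = -(20 + 2) = -1*22 = -22)
(B + 682)/(p + (2406 + 1598)/(-46 + 198)) = (3997 + 682)/(-22 + (2406 + 1598)/(-46 + 198)) = 4679/(-22 + 4004/152) = 4679/(-22 + 4004*(1/152)) = 4679/(-22 + 1001/38) = 4679/(165/38) = 4679*(38/165) = 177802/165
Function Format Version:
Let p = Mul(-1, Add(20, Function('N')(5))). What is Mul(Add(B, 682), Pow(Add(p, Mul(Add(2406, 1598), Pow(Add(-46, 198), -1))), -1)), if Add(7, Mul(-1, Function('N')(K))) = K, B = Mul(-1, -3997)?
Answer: Rational(177802, 165) ≈ 1077.6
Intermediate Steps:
B = 3997
Function('N')(K) = Add(7, Mul(-1, K))
p = -22 (p = Mul(-1, Add(20, Add(7, Mul(-1, 5)))) = Mul(-1, Add(20, Add(7, -5))) = Mul(-1, Add(20, 2)) = Mul(-1, 22) = -22)
Mul(Add(B, 682), Pow(Add(p, Mul(Add(2406, 1598), Pow(Add(-46, 198), -1))), -1)) = Mul(Add(3997, 682), Pow(Add(-22, Mul(Add(2406, 1598), Pow(Add(-46, 198), -1))), -1)) = Mul(4679, Pow(Add(-22, Mul(4004, Pow(152, -1))), -1)) = Mul(4679, Pow(Add(-22, Mul(4004, Rational(1, 152))), -1)) = Mul(4679, Pow(Add(-22, Rational(1001, 38)), -1)) = Mul(4679, Pow(Rational(165, 38), -1)) = Mul(4679, Rational(38, 165)) = Rational(177802, 165)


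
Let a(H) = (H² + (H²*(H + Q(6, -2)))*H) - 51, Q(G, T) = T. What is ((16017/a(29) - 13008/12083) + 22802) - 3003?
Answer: 157715150128948/7966237319 ≈ 19798.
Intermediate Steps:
a(H) = -51 + H² + H³*(-2 + H) (a(H) = (H² + (H²*(H - 2))*H) - 51 = (H² + (H²*(-2 + H))*H) - 51 = (H² + H³*(-2 + H)) - 51 = -51 + H² + H³*(-2 + H))
((16017/a(29) - 13008/12083) + 22802) - 3003 = ((16017/(-51 + 29² + 29⁴ - 2*29³) - 13008/12083) + 22802) - 3003 = ((16017/(-51 + 841 + 707281 - 2*24389) - 13008*1/12083) + 22802) - 3003 = ((16017/(-51 + 841 + 707281 - 48778) - 13008/12083) + 22802) - 3003 = ((16017/659293 - 13008/12083) + 22802) - 3003 = (-8382549933/7966237319 + 22802) - 3003 = 181637760797905/7966237319 - 3003 = 157715150128948/7966237319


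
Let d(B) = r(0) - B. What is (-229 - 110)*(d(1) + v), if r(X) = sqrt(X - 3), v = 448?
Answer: -151533 - 339*I*sqrt(3) ≈ -1.5153e+5 - 587.17*I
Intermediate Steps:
r(X) = sqrt(-3 + X)
d(B) = -B + I*sqrt(3) (d(B) = sqrt(-3 + 0) - B = sqrt(-3) - B = I*sqrt(3) - B = -B + I*sqrt(3))
(-229 - 110)*(d(1) + v) = (-229 - 110)*((-1*1 + I*sqrt(3)) + 448) = -339*((-1 + I*sqrt(3)) + 448) = -339*(447 + I*sqrt(3)) = -151533 - 339*I*sqrt(3)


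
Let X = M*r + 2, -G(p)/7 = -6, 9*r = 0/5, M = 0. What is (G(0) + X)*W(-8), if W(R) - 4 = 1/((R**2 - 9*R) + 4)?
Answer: 6171/35 ≈ 176.31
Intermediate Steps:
r = 0 (r = (0/5)/9 = (0*(1/5))/9 = (1/9)*0 = 0)
G(p) = 42 (G(p) = -7*(-6) = 42)
X = 2 (X = 0*0 + 2 = 0 + 2 = 2)
W(R) = 4 + 1/(4 + R**2 - 9*R) (W(R) = 4 + 1/((R**2 - 9*R) + 4) = 4 + 1/(4 + R**2 - 9*R))
(G(0) + X)*W(-8) = (42 + 2)*((17 - 36*(-8) + 4*(-8)**2)/(4 + (-8)**2 - 9*(-8))) = 44*((17 + 288 + 4*64)/(4 + 64 + 72)) = 44*((17 + 288 + 256)/140) = 44*((1/140)*561) = 44*(561/140) = 6171/35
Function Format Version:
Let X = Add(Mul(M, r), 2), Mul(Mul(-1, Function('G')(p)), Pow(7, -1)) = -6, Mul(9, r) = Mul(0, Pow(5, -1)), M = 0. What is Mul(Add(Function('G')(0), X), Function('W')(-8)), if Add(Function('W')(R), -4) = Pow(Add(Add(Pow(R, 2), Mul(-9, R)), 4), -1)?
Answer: Rational(6171, 35) ≈ 176.31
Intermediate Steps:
r = 0 (r = Mul(Rational(1, 9), Mul(0, Pow(5, -1))) = Mul(Rational(1, 9), Mul(0, Rational(1, 5))) = Mul(Rational(1, 9), 0) = 0)
Function('G')(p) = 42 (Function('G')(p) = Mul(-7, -6) = 42)
X = 2 (X = Add(Mul(0, 0), 2) = Add(0, 2) = 2)
Function('W')(R) = Add(4, Pow(Add(4, Pow(R, 2), Mul(-9, R)), -1)) (Function('W')(R) = Add(4, Pow(Add(Add(Pow(R, 2), Mul(-9, R)), 4), -1)) = Add(4, Pow(Add(4, Pow(R, 2), Mul(-9, R)), -1)))
Mul(Add(Function('G')(0), X), Function('W')(-8)) = Mul(Add(42, 2), Mul(Pow(Add(4, Pow(-8, 2), Mul(-9, -8)), -1), Add(17, Mul(-36, -8), Mul(4, Pow(-8, 2))))) = Mul(44, Mul(Pow(Add(4, 64, 72), -1), Add(17, 288, Mul(4, 64)))) = Mul(44, Mul(Pow(140, -1), Add(17, 288, 256))) = Mul(44, Mul(Rational(1, 140), 561)) = Mul(44, Rational(561, 140)) = Rational(6171, 35)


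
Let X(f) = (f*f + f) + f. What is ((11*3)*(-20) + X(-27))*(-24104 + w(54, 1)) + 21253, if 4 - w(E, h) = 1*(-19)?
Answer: -339962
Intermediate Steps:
X(f) = f**2 + 2*f (X(f) = (f**2 + f) + f = (f + f**2) + f = f**2 + 2*f)
w(E, h) = 23 (w(E, h) = 4 - (-19) = 4 - 1*(-19) = 4 + 19 = 23)
((11*3)*(-20) + X(-27))*(-24104 + w(54, 1)) + 21253 = ((11*3)*(-20) - 27*(2 - 27))*(-24104 + 23) + 21253 = (33*(-20) - 27*(-25))*(-24081) + 21253 = (-660 + 675)*(-24081) + 21253 = 15*(-24081) + 21253 = -361215 + 21253 = -339962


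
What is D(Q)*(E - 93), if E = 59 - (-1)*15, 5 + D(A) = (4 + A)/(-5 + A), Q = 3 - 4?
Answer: 209/2 ≈ 104.50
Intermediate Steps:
Q = -1
D(A) = -5 + (4 + A)/(-5 + A)
E = 74 (E = 59 - 1*(-15) = 59 + 15 = 74)
D(Q)*(E - 93) = ((29 - 4*(-1))/(-5 - 1))*(74 - 93) = ((29 + 4)/(-6))*(-19) = -⅙*33*(-19) = -11/2*(-19) = 209/2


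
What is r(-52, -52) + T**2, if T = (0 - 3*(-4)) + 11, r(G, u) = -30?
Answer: 499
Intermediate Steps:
T = 23 (T = (0 + 12) + 11 = 12 + 11 = 23)
r(-52, -52) + T**2 = -30 + 23**2 = -30 + 529 = 499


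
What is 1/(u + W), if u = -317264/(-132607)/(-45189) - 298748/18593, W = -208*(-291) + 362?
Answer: 111416279003739/6782347011778787354 ≈ 1.6427e-5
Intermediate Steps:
W = 60890 (W = 60528 + 362 = 60890)
u = -1790216758880356/111416279003739 (u = -317264*(-1/132607)*(-1/45189) - 298748*1/18593 = (317264/132607)*(-1/45189) - 298748/18593 = -317264/5992377723 - 298748/18593 = -1790216758880356/111416279003739 ≈ -16.068)
1/(u + W) = 1/(-1790216758880356/111416279003739 + 60890) = 1/(6782347011778787354/111416279003739) = 111416279003739/6782347011778787354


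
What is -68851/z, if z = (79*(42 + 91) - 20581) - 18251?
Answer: 68851/28325 ≈ 2.4308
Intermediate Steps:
z = -28325 (z = (79*133 - 20581) - 18251 = (10507 - 20581) - 18251 = -10074 - 18251 = -28325)
-68851/z = -68851/(-28325) = -68851*(-1/28325) = 68851/28325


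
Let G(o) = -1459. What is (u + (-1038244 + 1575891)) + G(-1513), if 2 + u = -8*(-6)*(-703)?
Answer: 502442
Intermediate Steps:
u = -33746 (u = -2 - 8*(-6)*(-703) = -2 + 48*(-703) = -2 - 33744 = -33746)
(u + (-1038244 + 1575891)) + G(-1513) = (-33746 + (-1038244 + 1575891)) - 1459 = (-33746 + 537647) - 1459 = 503901 - 1459 = 502442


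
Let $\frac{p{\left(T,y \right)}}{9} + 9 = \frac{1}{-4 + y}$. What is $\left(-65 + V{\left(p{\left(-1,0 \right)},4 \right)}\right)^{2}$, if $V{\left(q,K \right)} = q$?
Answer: $\frac{351649}{16} \approx 21978.0$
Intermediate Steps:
$p{\left(T,y \right)} = -81 + \frac{9}{-4 + y}$
$\left(-65 + V{\left(p{\left(-1,0 \right)},4 \right)}\right)^{2} = \left(-65 + \frac{9 \left(37 - 0\right)}{-4 + 0}\right)^{2} = \left(-65 + \frac{9 \left(37 + 0\right)}{-4}\right)^{2} = \left(-65 + 9 \left(- \frac{1}{4}\right) 37\right)^{2} = \left(-65 - \frac{333}{4}\right)^{2} = \left(- \frac{593}{4}\right)^{2} = \frac{351649}{16}$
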